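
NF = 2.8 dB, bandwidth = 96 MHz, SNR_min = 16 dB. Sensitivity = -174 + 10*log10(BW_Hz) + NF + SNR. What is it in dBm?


10*log10(96000000.0) = 79.82
S = -174 + 79.82 + 2.8 + 16 = -75.4 dBm

-75.4 dBm


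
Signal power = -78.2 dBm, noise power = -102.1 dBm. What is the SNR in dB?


SNR = -78.2 - (-102.1) = 23.9 dB

23.9 dB


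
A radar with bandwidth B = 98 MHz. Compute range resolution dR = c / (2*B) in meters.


dR = 3e8 / (2 * 98000000.0) = 1.53 m

1.53 m


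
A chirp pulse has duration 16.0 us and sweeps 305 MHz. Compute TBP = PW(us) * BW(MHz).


TBP = 16.0 * 305 = 4880.0

4880.0


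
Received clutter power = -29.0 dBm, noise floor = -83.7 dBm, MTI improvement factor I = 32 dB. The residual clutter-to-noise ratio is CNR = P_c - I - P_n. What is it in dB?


CNR = -29.0 - 32 - (-83.7) = 22.7 dB

22.7 dB


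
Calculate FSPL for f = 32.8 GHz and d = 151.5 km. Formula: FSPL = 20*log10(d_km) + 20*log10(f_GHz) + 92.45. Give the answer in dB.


20*log10(151.5) = 43.61
20*log10(32.8) = 30.32
FSPL = 166.4 dB

166.4 dB


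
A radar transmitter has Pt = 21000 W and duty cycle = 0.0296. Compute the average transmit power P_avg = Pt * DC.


P_avg = 21000 * 0.0296 = 621.6 W

621.6 W


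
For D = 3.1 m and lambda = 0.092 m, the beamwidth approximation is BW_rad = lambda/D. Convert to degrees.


BW_rad = 0.092 / 3.1 = 0.029677
BW_deg = 1.7 degrees

1.7 degrees


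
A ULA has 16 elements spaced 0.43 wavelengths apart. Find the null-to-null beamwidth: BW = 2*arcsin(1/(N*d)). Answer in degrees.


1/(N*d) = 1/(16*0.43) = 0.145349
BW = 2*arcsin(0.145349) = 16.7 degrees

16.7 degrees


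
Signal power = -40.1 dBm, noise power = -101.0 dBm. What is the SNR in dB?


SNR = -40.1 - (-101.0) = 60.9 dB

60.9 dB


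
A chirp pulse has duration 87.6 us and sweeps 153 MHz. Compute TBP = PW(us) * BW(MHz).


TBP = 87.6 * 153 = 13402.8

13402.8


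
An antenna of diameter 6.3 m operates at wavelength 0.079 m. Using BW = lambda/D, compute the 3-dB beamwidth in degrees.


BW_rad = 0.079 / 6.3 = 0.01254
BW_deg = 0.72 degrees

0.72 degrees


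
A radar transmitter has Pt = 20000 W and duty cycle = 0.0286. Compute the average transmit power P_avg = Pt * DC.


P_avg = 20000 * 0.0286 = 572.0 W

572.0 W


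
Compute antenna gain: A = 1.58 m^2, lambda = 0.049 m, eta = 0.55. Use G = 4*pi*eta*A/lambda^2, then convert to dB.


G_linear = 4*pi*0.55*1.58/0.049^2 = 4548.18
G_dB = 10*log10(4548.18) = 36.6 dB

36.6 dB


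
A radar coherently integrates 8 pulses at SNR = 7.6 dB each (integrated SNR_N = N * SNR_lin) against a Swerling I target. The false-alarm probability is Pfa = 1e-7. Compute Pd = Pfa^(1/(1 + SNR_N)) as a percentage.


SNR_lin = 10^(7.6/10) = 5.7544
SNR_N = 8 * 5.7544 = 46.0352
1/(1 + SNR_N) = 1/47.0352 = 0.0212607
Pd = (1e-7)^0.0212607 = 0.70986
Pd = 71.0%

71.0%


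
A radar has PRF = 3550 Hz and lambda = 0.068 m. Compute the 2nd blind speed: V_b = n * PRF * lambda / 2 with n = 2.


V_blind = 2 * 3550 * 0.068 / 2 = 241.4 m/s

241.4 m/s


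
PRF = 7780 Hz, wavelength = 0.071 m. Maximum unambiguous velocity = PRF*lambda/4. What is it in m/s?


V_ua = 7780 * 0.071 / 4 = 138.1 m/s

138.1 m/s


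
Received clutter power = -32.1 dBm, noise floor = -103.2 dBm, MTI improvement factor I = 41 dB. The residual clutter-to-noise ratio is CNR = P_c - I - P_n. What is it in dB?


CNR = -32.1 - 41 - (-103.2) = 30.1 dB

30.1 dB


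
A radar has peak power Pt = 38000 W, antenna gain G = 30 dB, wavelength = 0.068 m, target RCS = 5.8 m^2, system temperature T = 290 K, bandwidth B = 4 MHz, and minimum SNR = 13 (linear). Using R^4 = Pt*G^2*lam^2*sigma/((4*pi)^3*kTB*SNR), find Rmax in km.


G_lin = 10^(30/10) = 1000.0
R^4 = 38000 * 1000.0^2 * 0.068^2 * 5.8 / ((4*pi)^3 * 1.38e-23 * 290 * 4000000.0 * 13)
R^4 = 2.46785e18 m^4
R_max = (2.46785e18)^(1/4) = 39635.1 m = 39.6 km

39.6 km


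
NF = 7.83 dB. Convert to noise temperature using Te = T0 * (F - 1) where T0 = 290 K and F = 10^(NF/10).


NF_lin = 10^(7.83/10) = 6.067363
Te = 290 * (6.067363 - 1) = 1469.5 K

1469.5 K


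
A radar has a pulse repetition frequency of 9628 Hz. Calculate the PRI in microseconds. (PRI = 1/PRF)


PRI = 1/9628 = 0.0001038637 s = 103.9 us

103.9 us


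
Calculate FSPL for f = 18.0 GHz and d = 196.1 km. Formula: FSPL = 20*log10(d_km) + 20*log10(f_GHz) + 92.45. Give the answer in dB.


20*log10(196.1) = 45.85
20*log10(18.0) = 25.11
FSPL = 163.4 dB

163.4 dB


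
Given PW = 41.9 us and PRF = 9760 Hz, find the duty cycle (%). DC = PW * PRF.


DC = 41.9e-6 * 9760 * 100 = 40.89%

40.89%


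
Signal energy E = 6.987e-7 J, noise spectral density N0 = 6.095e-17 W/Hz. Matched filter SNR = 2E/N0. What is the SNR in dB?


SNR_lin = 2 * 6.987e-7 / 6.095e-17 = 2.293e10
SNR_dB = 10*log10(2.293e10) = 103.6 dB

103.6 dB


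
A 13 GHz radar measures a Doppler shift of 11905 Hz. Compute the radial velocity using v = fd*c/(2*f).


v = 11905 * 3e8 / (2 * 13000000000.0) = 137.4 m/s

137.4 m/s


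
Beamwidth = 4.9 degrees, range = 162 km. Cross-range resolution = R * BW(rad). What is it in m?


BW_rad = 0.085521133
CR = 162000 * 0.085521133 = 13854.4 m

13854.4 m


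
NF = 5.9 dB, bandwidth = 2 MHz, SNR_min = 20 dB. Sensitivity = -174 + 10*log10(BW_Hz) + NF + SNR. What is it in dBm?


10*log10(2000000.0) = 63.01
S = -174 + 63.01 + 5.9 + 20 = -85.1 dBm

-85.1 dBm


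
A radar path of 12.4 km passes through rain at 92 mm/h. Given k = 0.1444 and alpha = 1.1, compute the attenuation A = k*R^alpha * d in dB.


gamma = 0.1444 * 92^1.1 = 20.880159 dB/km
A = 20.880159 * 12.4 = 258.91 dB

258.91 dB


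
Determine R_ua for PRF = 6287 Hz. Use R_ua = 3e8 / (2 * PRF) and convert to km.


R_ua = 3e8 / (2 * 6287) = 23858.8 m = 23.9 km

23.9 km


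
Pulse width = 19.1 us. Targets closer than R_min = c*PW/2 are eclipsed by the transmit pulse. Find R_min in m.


R_min = 3e8 * 19.1e-6 / 2 = 2865.0 m

2865.0 m


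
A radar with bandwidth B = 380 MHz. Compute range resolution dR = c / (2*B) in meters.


dR = 3e8 / (2 * 380000000.0) = 0.39 m

0.39 m


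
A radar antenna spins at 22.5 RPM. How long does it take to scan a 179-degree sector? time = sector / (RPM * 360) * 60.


t = 179 / (22.5 * 360) * 60 = 1.33 s

1.33 s


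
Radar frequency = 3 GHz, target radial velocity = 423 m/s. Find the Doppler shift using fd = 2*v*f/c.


fd = 2 * 423 * 3000000000.0 / 3e8 = 8460.0 Hz

8460.0 Hz


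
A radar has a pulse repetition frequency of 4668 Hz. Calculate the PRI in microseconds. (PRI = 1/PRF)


PRI = 1/4668 = 0.0002142245 s = 214.2 us

214.2 us


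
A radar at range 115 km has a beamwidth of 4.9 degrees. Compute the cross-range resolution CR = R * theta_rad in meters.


BW_rad = 0.085521133
CR = 115000 * 0.085521133 = 9834.9 m

9834.9 m


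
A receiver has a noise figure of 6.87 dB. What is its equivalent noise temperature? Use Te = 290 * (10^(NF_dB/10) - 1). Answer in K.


NF_lin = 10^(6.87/10) = 4.864072
Te = 290 * (4.864072 - 1) = 1120.6 K

1120.6 K


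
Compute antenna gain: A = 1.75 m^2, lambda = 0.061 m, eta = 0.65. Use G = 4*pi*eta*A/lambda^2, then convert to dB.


G_linear = 4*pi*0.65*1.75/0.061^2 = 3841.51
G_dB = 10*log10(3841.51) = 35.8 dB

35.8 dB


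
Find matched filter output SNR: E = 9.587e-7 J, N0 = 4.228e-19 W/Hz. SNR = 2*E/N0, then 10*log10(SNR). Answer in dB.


SNR_lin = 2 * 9.587e-7 / 4.228e-19 = 4.535e12
SNR_dB = 10*log10(4.535e12) = 126.6 dB

126.6 dB


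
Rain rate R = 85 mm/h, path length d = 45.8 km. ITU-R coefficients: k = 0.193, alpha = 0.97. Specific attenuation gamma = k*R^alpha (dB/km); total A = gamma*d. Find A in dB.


gamma = 0.193 * 85^0.97 = 14.357991 dB/km
A = 14.357991 * 45.8 = 657.6 dB

657.6 dB


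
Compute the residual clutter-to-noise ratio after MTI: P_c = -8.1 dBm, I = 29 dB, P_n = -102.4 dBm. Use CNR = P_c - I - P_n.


CNR = -8.1 - 29 - (-102.4) = 65.3 dB

65.3 dB


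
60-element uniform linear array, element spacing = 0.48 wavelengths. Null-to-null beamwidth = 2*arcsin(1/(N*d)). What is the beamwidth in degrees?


1/(N*d) = 1/(60*0.48) = 0.034722
BW = 2*arcsin(0.034722) = 4.0 degrees

4.0 degrees


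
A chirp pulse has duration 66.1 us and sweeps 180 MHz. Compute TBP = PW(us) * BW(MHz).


TBP = 66.1 * 180 = 11898.0

11898.0


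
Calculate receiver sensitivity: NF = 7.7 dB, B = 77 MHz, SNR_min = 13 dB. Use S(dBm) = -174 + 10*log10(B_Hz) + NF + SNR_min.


10*log10(77000000.0) = 78.86
S = -174 + 78.86 + 7.7 + 13 = -74.4 dBm

-74.4 dBm


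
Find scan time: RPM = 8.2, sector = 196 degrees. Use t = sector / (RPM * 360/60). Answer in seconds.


t = 196 / (8.2 * 360) * 60 = 3.98 s

3.98 s


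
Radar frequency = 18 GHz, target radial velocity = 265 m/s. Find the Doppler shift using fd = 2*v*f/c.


fd = 2 * 265 * 18000000000.0 / 3e8 = 31800.0 Hz

31800.0 Hz


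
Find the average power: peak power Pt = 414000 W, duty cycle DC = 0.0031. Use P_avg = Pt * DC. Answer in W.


P_avg = 414000 * 0.0031 = 1283.4 W

1283.4 W


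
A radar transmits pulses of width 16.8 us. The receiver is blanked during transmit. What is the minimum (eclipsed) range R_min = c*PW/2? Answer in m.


R_min = 3e8 * 16.8e-6 / 2 = 2520.0 m

2520.0 m


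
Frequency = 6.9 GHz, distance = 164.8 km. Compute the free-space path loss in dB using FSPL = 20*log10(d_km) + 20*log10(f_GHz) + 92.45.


20*log10(164.8) = 44.34
20*log10(6.9) = 16.78
FSPL = 153.6 dB

153.6 dB


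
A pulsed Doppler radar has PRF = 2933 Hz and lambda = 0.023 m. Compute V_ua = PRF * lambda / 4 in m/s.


V_ua = 2933 * 0.023 / 4 = 16.9 m/s

16.9 m/s


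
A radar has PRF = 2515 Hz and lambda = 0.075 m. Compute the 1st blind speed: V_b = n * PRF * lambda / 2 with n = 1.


V_blind = 1 * 2515 * 0.075 / 2 = 94.3 m/s

94.3 m/s


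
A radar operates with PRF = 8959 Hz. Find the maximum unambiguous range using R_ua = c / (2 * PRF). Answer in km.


R_ua = 3e8 / (2 * 8959) = 16742.9 m = 16.7 km

16.7 km


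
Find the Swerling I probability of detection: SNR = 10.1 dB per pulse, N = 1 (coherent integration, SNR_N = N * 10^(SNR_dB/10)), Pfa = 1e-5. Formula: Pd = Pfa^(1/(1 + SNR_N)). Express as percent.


SNR_lin = 10^(10.1/10) = 10.23293
SNR_N = 1 * 10.23293 = 10.23293
1/(1 + SNR_N) = 1/11.23293 = 0.089024
Pd = (1e-5)^0.089024 = 0.35882
Pd = 35.9%

35.9%


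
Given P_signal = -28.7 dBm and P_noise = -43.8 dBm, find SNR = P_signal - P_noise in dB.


SNR = -28.7 - (-43.8) = 15.1 dB

15.1 dB


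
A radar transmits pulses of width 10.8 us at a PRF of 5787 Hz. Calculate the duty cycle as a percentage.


DC = 10.8e-6 * 5787 * 100 = 6.25%

6.25%


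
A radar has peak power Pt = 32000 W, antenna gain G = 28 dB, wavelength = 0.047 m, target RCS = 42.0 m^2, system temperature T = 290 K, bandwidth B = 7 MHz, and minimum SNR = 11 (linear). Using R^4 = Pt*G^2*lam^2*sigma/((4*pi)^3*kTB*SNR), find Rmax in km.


G_lin = 10^(28/10) = 630.957344
R^4 = 32000 * 630.957344^2 * 0.047^2 * 42.0 / ((4*pi)^3 * 1.38e-23 * 290 * 7000000.0 * 11)
R^4 = 1.93285e18 m^4
R_max = (1.93285e18)^(1/4) = 37286.3 m = 37.3 km

37.3 km


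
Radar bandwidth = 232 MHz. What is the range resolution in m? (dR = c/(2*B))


dR = 3e8 / (2 * 232000000.0) = 0.65 m

0.65 m


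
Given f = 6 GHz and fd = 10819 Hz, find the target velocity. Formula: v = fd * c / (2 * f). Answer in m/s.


v = 10819 * 3e8 / (2 * 6000000000.0) = 270.5 m/s

270.5 m/s


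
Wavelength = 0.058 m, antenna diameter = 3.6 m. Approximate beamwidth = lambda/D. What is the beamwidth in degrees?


BW_rad = 0.058 / 3.6 = 0.016111
BW_deg = 0.92 degrees

0.92 degrees


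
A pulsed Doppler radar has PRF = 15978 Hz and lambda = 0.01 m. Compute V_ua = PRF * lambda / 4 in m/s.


V_ua = 15978 * 0.01 / 4 = 39.9 m/s

39.9 m/s


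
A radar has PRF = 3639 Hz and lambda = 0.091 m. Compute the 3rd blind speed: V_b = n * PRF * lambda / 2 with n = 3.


V_blind = 3 * 3639 * 0.091 / 2 = 496.7 m/s

496.7 m/s


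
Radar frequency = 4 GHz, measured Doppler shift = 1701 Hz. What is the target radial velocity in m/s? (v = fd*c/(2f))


v = 1701 * 3e8 / (2 * 4000000000.0) = 63.8 m/s

63.8 m/s


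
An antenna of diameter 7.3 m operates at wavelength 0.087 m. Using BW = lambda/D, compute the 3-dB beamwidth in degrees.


BW_rad = 0.087 / 7.3 = 0.011918
BW_deg = 0.68 degrees

0.68 degrees


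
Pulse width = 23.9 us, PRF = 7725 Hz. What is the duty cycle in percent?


DC = 23.9e-6 * 7725 * 100 = 18.46%

18.46%


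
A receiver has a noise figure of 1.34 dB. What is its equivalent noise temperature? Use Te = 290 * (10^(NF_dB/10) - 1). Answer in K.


NF_lin = 10^(1.34/10) = 1.361445
Te = 290 * (1.361445 - 1) = 104.8 K

104.8 K


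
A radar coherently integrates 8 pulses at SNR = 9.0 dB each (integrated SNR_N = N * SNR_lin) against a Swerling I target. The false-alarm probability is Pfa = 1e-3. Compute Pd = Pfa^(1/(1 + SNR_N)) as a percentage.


SNR_lin = 10^(9.0/10) = 7.94328
SNR_N = 8 * 7.94328 = 63.54624
1/(1 + SNR_N) = 1/64.54624 = 0.0154928
Pd = (1e-3)^0.0154928 = 0.89851
Pd = 89.9%

89.9%


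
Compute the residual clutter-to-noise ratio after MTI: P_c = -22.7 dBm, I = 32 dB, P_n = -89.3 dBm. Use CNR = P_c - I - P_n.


CNR = -22.7 - 32 - (-89.3) = 34.6 dB

34.6 dB


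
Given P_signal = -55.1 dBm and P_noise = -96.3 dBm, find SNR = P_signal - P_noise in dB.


SNR = -55.1 - (-96.3) = 41.2 dB

41.2 dB


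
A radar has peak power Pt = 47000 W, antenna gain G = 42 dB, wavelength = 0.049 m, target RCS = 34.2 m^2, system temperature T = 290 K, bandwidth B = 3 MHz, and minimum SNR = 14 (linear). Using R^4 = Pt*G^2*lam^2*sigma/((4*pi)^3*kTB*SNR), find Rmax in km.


G_lin = 10^(42/10) = 15848.931925
R^4 = 47000 * 15848.931925^2 * 0.049^2 * 34.2 / ((4*pi)^3 * 1.38e-23 * 290 * 3000000.0 * 14)
R^4 = 2.90643e21 m^4
R_max = (2.90643e21)^(1/4) = 232188.1 m = 232.2 km

232.2 km


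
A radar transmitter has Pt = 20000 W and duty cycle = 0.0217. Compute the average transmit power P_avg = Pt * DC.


P_avg = 20000 * 0.0217 = 434.0 W

434.0 W


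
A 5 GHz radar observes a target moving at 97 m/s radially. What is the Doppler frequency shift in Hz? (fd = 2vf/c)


fd = 2 * 97 * 5000000000.0 / 3e8 = 3233.3 Hz

3233.3 Hz


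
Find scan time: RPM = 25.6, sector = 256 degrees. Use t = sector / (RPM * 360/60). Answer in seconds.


t = 256 / (25.6 * 360) * 60 = 1.67 s

1.67 s


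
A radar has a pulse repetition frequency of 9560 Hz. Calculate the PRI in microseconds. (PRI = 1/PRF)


PRI = 1/9560 = 0.0001046025 s = 104.6 us

104.6 us


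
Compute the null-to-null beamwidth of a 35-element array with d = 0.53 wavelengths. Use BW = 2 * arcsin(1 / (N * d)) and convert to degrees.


1/(N*d) = 1/(35*0.53) = 0.053908
BW = 2*arcsin(0.053908) = 6.2 degrees

6.2 degrees


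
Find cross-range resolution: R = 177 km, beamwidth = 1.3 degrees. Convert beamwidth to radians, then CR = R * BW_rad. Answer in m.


BW_rad = 0.02268928
CR = 177000 * 0.02268928 = 4016.0 m

4016.0 m


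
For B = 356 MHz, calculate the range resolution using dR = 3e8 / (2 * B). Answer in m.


dR = 3e8 / (2 * 356000000.0) = 0.42 m

0.42 m


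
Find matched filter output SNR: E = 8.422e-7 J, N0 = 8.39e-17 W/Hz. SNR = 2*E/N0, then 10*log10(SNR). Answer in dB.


SNR_lin = 2 * 8.422e-7 / 8.39e-17 = 2.008e10
SNR_dB = 10*log10(2.008e10) = 103.0 dB

103.0 dB


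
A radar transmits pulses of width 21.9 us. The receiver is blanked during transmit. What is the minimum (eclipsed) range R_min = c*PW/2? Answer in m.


R_min = 3e8 * 21.9e-6 / 2 = 3285.0 m

3285.0 m


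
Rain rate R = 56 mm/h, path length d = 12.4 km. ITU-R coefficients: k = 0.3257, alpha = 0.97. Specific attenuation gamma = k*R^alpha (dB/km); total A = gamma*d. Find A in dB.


gamma = 0.3257 * 56^0.97 = 16.164421 dB/km
A = 16.164421 * 12.4 = 200.44 dB

200.44 dB


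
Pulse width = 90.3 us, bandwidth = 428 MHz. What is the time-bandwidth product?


TBP = 90.3 * 428 = 38648.4

38648.4


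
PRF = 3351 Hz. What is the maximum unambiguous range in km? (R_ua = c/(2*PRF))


R_ua = 3e8 / (2 * 3351) = 44762.8 m = 44.8 km

44.8 km


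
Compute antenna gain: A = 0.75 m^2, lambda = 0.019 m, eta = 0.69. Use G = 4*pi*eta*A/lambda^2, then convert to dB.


G_linear = 4*pi*0.69*0.75/0.019^2 = 18014.12
G_dB = 10*log10(18014.12) = 42.6 dB

42.6 dB


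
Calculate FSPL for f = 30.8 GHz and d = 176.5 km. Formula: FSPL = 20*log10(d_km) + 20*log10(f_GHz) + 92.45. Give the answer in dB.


20*log10(176.5) = 44.93
20*log10(30.8) = 29.77
FSPL = 167.2 dB

167.2 dB


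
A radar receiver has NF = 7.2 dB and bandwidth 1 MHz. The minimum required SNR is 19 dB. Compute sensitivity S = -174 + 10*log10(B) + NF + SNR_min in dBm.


10*log10(1000000.0) = 60.0
S = -174 + 60.0 + 7.2 + 19 = -87.8 dBm

-87.8 dBm


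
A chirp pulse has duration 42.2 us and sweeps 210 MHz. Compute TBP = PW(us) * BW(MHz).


TBP = 42.2 * 210 = 8862.0

8862.0


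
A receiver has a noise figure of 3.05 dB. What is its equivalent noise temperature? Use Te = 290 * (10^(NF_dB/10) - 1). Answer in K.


NF_lin = 10^(3.05/10) = 2.018366
Te = 290 * (2.018366 - 1) = 295.3 K

295.3 K


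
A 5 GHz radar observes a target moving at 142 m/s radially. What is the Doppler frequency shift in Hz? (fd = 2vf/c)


fd = 2 * 142 * 5000000000.0 / 3e8 = 4733.3 Hz

4733.3 Hz


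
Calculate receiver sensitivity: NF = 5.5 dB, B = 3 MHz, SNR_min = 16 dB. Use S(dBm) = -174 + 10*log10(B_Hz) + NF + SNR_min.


10*log10(3000000.0) = 64.77
S = -174 + 64.77 + 5.5 + 16 = -87.7 dBm

-87.7 dBm


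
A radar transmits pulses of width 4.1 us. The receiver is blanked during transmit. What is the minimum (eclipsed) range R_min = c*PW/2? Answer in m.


R_min = 3e8 * 4.1e-6 / 2 = 615.0 m

615.0 m


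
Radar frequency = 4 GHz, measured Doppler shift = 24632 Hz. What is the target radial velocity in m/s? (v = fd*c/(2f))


v = 24632 * 3e8 / (2 * 4000000000.0) = 923.7 m/s

923.7 m/s


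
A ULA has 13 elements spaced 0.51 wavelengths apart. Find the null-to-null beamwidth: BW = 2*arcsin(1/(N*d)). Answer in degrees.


1/(N*d) = 1/(13*0.51) = 0.15083
BW = 2*arcsin(0.15083) = 17.4 degrees

17.4 degrees


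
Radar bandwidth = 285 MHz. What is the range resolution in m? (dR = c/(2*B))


dR = 3e8 / (2 * 285000000.0) = 0.53 m

0.53 m


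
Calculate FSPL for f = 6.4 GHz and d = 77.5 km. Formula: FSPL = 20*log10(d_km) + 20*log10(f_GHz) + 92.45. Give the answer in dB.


20*log10(77.5) = 37.79
20*log10(6.4) = 16.12
FSPL = 146.4 dB

146.4 dB


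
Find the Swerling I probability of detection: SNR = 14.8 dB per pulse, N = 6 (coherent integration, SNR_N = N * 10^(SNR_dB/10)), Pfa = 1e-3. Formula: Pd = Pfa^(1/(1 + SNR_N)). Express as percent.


SNR_lin = 10^(14.8/10) = 30.19952
SNR_N = 6 * 30.19952 = 181.19712
1/(1 + SNR_N) = 1/182.19712 = 0.0054886
Pd = (1e-3)^0.0054886 = 0.9628
Pd = 96.3%

96.3%


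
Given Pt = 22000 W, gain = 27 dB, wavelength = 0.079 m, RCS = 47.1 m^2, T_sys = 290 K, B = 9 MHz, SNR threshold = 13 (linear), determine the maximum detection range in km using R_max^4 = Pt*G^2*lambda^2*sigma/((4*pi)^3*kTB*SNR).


G_lin = 10^(27/10) = 501.187234
R^4 = 22000 * 501.187234^2 * 0.079^2 * 47.1 / ((4*pi)^3 * 1.38e-23 * 290 * 9000000.0 * 13)
R^4 = 1.74826e18 m^4
R_max = (1.74826e18)^(1/4) = 36362.3 m = 36.4 km

36.4 km


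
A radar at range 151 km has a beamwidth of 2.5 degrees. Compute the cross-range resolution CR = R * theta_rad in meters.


BW_rad = 0.043633231
CR = 151000 * 0.043633231 = 6588.6 m

6588.6 m


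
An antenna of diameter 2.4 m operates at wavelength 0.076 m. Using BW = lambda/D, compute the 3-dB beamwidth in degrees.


BW_rad = 0.076 / 2.4 = 0.031667
BW_deg = 1.81 degrees

1.81 degrees


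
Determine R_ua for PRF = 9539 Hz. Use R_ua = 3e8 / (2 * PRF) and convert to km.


R_ua = 3e8 / (2 * 9539) = 15724.9 m = 15.7 km

15.7 km


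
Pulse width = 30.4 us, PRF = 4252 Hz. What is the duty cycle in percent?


DC = 30.4e-6 * 4252 * 100 = 12.93%

12.93%


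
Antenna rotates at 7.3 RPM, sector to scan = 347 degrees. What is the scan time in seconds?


t = 347 / (7.3 * 360) * 60 = 7.92 s

7.92 s


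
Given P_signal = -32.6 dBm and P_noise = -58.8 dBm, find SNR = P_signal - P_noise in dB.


SNR = -32.6 - (-58.8) = 26.2 dB

26.2 dB


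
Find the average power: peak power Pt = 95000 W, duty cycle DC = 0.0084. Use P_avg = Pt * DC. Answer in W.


P_avg = 95000 * 0.0084 = 798.0 W

798.0 W


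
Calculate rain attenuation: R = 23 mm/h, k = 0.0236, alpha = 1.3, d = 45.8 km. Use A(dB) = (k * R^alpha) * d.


gamma = 0.0236 * 23^1.3 = 1.390459 dB/km
A = 1.390459 * 45.8 = 63.68 dB

63.68 dB


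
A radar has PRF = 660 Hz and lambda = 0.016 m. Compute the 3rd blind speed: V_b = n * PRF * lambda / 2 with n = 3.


V_blind = 3 * 660 * 0.016 / 2 = 15.8 m/s

15.8 m/s


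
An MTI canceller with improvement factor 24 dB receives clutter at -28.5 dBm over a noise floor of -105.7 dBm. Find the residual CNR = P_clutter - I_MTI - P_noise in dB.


CNR = -28.5 - 24 - (-105.7) = 53.2 dB

53.2 dB


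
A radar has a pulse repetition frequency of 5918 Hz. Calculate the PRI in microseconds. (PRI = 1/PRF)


PRI = 1/5918 = 0.000168976 s = 169.0 us

169.0 us


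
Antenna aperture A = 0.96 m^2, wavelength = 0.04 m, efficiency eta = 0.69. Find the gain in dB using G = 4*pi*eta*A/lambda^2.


G_linear = 4*pi*0.69*0.96/0.04^2 = 5202.48
G_dB = 10*log10(5202.48) = 37.2 dB

37.2 dB


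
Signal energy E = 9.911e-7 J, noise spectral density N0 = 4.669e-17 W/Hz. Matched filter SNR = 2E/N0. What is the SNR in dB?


SNR_lin = 2 * 9.911e-7 / 4.669e-17 = 4.245e10
SNR_dB = 10*log10(4.245e10) = 106.3 dB

106.3 dB


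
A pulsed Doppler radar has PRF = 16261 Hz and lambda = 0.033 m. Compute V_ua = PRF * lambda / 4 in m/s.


V_ua = 16261 * 0.033 / 4 = 134.2 m/s

134.2 m/s


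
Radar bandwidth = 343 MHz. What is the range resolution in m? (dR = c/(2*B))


dR = 3e8 / (2 * 343000000.0) = 0.44 m

0.44 m


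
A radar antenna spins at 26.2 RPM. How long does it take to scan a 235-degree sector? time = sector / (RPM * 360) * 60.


t = 235 / (26.2 * 360) * 60 = 1.49 s

1.49 s


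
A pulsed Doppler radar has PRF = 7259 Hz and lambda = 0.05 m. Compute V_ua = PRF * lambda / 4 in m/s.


V_ua = 7259 * 0.05 / 4 = 90.7 m/s

90.7 m/s


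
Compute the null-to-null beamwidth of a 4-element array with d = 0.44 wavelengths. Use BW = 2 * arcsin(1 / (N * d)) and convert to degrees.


1/(N*d) = 1/(4*0.44) = 0.568182
BW = 2*arcsin(0.568182) = 69.2 degrees

69.2 degrees


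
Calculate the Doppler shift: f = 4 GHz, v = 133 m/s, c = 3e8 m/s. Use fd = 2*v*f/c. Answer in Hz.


fd = 2 * 133 * 4000000000.0 / 3e8 = 3546.7 Hz

3546.7 Hz


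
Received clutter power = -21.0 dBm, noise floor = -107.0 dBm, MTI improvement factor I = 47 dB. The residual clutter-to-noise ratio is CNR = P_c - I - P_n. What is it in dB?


CNR = -21.0 - 47 - (-107.0) = 39.0 dB

39.0 dB


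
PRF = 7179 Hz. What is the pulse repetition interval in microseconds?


PRI = 1/7179 = 0.0001392952 s = 139.3 us

139.3 us


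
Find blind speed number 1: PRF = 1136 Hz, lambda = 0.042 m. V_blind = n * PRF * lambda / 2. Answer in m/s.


V_blind = 1 * 1136 * 0.042 / 2 = 23.9 m/s

23.9 m/s


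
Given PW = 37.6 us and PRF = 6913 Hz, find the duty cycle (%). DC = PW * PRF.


DC = 37.6e-6 * 6913 * 100 = 25.99%

25.99%


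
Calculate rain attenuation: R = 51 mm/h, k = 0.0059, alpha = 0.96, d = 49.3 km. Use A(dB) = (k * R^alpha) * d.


gamma = 0.0059 * 51^0.96 = 0.25711 dB/km
A = 0.25711 * 49.3 = 12.68 dB

12.68 dB


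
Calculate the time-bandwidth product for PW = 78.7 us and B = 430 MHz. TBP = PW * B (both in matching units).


TBP = 78.7 * 430 = 33841.0

33841.0


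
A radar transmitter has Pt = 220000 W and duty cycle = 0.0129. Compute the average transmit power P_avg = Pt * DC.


P_avg = 220000 * 0.0129 = 2838.0 W

2838.0 W


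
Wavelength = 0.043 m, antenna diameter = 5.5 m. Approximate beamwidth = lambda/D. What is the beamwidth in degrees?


BW_rad = 0.043 / 5.5 = 0.007818
BW_deg = 0.45 degrees

0.45 degrees


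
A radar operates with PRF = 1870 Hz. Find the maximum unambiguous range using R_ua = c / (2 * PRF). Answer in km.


R_ua = 3e8 / (2 * 1870) = 80213.9 m = 80.2 km

80.2 km


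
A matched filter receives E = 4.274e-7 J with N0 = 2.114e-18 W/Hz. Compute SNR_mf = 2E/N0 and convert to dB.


SNR_lin = 2 * 4.274e-7 / 2.114e-18 = 4.044e11
SNR_dB = 10*log10(4.044e11) = 116.1 dB

116.1 dB


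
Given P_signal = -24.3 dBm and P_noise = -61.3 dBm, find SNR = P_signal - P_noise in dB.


SNR = -24.3 - (-61.3) = 37.0 dB

37.0 dB


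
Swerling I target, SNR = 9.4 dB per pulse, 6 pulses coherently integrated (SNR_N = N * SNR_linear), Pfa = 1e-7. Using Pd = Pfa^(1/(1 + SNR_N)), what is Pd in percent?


SNR_lin = 10^(9.4/10) = 8.70964
SNR_N = 6 * 8.70964 = 52.25784
1/(1 + SNR_N) = 1/53.25784 = 0.0187766
Pd = (1e-7)^0.0187766 = 0.73886
Pd = 73.9%

73.9%


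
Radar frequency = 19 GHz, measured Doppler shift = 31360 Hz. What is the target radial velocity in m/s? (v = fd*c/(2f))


v = 31360 * 3e8 / (2 * 19000000000.0) = 247.6 m/s

247.6 m/s


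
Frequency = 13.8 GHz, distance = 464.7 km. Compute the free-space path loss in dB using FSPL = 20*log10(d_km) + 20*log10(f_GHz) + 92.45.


20*log10(464.7) = 53.34
20*log10(13.8) = 22.8
FSPL = 168.6 dB

168.6 dB


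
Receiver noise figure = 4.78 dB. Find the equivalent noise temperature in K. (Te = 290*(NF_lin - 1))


NF_lin = 10^(4.78/10) = 3.006076
Te = 290 * (3.006076 - 1) = 581.8 K

581.8 K


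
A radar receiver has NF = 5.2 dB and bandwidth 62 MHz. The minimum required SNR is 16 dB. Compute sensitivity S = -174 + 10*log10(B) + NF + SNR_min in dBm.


10*log10(62000000.0) = 77.92
S = -174 + 77.92 + 5.2 + 16 = -74.9 dBm

-74.9 dBm


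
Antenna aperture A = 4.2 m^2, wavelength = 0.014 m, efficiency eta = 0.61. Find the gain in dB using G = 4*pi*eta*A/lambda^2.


G_linear = 4*pi*0.61*4.2/0.014^2 = 164260.42
G_dB = 10*log10(164260.42) = 52.2 dB

52.2 dB


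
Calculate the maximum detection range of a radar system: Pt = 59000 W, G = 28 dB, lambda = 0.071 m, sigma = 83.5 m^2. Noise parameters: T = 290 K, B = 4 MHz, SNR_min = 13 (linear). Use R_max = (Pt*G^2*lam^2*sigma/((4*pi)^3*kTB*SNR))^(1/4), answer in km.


G_lin = 10^(28/10) = 630.957344
R^4 = 59000 * 630.957344^2 * 0.071^2 * 83.5 / ((4*pi)^3 * 1.38e-23 * 290 * 4000000.0 * 13)
R^4 = 2.39412e19 m^4
R_max = (2.39412e19)^(1/4) = 69949.8 m = 69.9 km

69.9 km


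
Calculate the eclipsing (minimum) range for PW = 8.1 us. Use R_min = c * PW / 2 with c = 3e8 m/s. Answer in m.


R_min = 3e8 * 8.1e-6 / 2 = 1215.0 m

1215.0 m


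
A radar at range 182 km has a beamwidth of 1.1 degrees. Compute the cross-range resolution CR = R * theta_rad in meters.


BW_rad = 0.019198622
CR = 182000 * 0.019198622 = 3494.1 m

3494.1 m


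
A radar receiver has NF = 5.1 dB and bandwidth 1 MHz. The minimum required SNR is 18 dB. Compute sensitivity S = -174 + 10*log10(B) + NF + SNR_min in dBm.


10*log10(1000000.0) = 60.0
S = -174 + 60.0 + 5.1 + 18 = -90.9 dBm

-90.9 dBm


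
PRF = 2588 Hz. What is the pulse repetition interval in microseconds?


PRI = 1/2588 = 0.0003863988 s = 386.4 us

386.4 us


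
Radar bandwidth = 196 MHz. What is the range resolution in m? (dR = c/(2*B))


dR = 3e8 / (2 * 196000000.0) = 0.77 m

0.77 m


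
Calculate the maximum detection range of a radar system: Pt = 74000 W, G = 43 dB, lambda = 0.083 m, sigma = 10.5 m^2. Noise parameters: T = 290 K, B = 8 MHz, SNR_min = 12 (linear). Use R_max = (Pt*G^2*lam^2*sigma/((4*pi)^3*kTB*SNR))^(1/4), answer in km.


G_lin = 10^(43/10) = 19952.62315
R^4 = 74000 * 19952.62315^2 * 0.083^2 * 10.5 / ((4*pi)^3 * 1.38e-23 * 290 * 8000000.0 * 12)
R^4 = 2.79511e21 m^4
R_max = (2.79511e21)^(1/4) = 229932.2 m = 229.9 km

229.9 km


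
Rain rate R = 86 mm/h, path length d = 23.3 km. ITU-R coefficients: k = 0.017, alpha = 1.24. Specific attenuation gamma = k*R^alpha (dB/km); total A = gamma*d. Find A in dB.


gamma = 0.017 * 86^1.24 = 4.258209 dB/km
A = 4.258209 * 23.3 = 99.22 dB

99.22 dB


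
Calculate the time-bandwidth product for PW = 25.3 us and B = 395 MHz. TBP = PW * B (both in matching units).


TBP = 25.3 * 395 = 9993.5

9993.5


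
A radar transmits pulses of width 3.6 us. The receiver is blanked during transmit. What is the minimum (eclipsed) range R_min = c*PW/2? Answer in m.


R_min = 3e8 * 3.6e-6 / 2 = 540.0 m

540.0 m


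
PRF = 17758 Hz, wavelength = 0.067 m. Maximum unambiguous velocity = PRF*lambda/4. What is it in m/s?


V_ua = 17758 * 0.067 / 4 = 297.4 m/s

297.4 m/s


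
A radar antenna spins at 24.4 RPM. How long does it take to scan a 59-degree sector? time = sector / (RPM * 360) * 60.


t = 59 / (24.4 * 360) * 60 = 0.4 s

0.4 s


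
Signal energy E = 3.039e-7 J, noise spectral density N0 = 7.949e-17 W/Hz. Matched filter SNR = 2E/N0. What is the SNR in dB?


SNR_lin = 2 * 3.039e-7 / 7.949e-17 = 7.646e9
SNR_dB = 10*log10(7.646e9) = 98.8 dB

98.8 dB


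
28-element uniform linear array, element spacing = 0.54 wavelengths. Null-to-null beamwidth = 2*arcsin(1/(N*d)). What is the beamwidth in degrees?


1/(N*d) = 1/(28*0.54) = 0.066138
BW = 2*arcsin(0.066138) = 7.6 degrees

7.6 degrees


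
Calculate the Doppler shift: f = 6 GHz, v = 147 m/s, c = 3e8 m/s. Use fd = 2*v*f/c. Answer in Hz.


fd = 2 * 147 * 6000000000.0 / 3e8 = 5880.0 Hz

5880.0 Hz


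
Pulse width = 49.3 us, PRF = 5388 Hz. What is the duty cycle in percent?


DC = 49.3e-6 * 5388 * 100 = 26.56%

26.56%


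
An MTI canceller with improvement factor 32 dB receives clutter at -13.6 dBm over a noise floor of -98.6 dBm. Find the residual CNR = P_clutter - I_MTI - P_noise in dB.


CNR = -13.6 - 32 - (-98.6) = 53.0 dB

53.0 dB


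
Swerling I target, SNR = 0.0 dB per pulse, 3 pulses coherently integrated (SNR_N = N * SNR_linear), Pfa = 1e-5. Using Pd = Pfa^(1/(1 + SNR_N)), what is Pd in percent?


SNR_lin = 10^(0.0/10) = 1.0
SNR_N = 3 * 1.0 = 3.0
1/(1 + SNR_N) = 1/4.0 = 0.25
Pd = (1e-5)^0.25 = 0.05623
Pd = 5.6%

5.6%


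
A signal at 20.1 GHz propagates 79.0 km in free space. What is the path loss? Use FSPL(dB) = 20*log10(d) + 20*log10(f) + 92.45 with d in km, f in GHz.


20*log10(79.0) = 37.95
20*log10(20.1) = 26.06
FSPL = 156.5 dB

156.5 dB


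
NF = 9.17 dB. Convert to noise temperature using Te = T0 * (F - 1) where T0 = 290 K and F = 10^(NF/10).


NF_lin = 10^(9.17/10) = 8.260379
Te = 290 * (8.260379 - 1) = 2105.5 K

2105.5 K


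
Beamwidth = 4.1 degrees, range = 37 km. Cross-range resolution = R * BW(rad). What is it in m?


BW_rad = 0.071558499
CR = 37000 * 0.071558499 = 2647.7 m

2647.7 m


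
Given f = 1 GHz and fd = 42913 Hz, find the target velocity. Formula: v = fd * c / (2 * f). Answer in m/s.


v = 42913 * 3e8 / (2 * 1000000000.0) = 6437.0 m/s

6437.0 m/s


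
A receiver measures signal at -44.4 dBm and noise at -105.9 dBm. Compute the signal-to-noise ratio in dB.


SNR = -44.4 - (-105.9) = 61.5 dB

61.5 dB


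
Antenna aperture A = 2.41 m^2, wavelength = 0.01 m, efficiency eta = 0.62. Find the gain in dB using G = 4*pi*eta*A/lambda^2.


G_linear = 4*pi*0.62*2.41/0.01^2 = 187766.71
G_dB = 10*log10(187766.71) = 52.7 dB

52.7 dB


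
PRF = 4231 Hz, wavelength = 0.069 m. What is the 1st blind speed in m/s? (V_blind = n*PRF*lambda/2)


V_blind = 1 * 4231 * 0.069 / 2 = 146.0 m/s

146.0 m/s


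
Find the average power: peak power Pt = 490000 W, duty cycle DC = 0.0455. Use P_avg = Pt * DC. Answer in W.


P_avg = 490000 * 0.0455 = 22295.0 W

22295.0 W


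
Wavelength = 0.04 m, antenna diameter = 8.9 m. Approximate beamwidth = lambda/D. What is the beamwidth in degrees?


BW_rad = 0.04 / 8.9 = 0.004494
BW_deg = 0.26 degrees

0.26 degrees


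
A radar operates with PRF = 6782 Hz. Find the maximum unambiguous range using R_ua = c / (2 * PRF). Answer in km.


R_ua = 3e8 / (2 * 6782) = 22117.4 m = 22.1 km

22.1 km


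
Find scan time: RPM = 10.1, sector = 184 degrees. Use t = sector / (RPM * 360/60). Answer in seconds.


t = 184 / (10.1 * 360) * 60 = 3.04 s

3.04 s


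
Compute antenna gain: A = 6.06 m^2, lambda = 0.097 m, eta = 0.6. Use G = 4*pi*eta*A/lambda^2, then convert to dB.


G_linear = 4*pi*0.6*6.06/0.097^2 = 4856.13
G_dB = 10*log10(4856.13) = 36.9 dB

36.9 dB


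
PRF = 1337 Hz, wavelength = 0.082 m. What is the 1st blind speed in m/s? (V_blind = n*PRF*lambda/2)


V_blind = 1 * 1337 * 0.082 / 2 = 54.8 m/s

54.8 m/s


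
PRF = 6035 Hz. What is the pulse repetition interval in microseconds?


PRI = 1/6035 = 0.0001657001 s = 165.7 us

165.7 us


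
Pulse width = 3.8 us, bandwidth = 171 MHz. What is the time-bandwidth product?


TBP = 3.8 * 171 = 649.8

649.8


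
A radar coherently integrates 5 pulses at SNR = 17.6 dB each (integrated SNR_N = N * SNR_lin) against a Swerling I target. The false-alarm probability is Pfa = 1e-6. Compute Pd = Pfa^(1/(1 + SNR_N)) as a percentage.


SNR_lin = 10^(17.6/10) = 57.54399
SNR_N = 5 * 57.54399 = 287.71995
1/(1 + SNR_N) = 1/288.71995 = 0.0034636
Pd = (1e-6)^0.0034636 = 0.95328
Pd = 95.3%

95.3%


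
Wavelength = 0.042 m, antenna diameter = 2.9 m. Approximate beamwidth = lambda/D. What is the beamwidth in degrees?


BW_rad = 0.042 / 2.9 = 0.014483
BW_deg = 0.83 degrees

0.83 degrees


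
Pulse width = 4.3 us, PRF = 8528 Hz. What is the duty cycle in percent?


DC = 4.3e-6 * 8528 * 100 = 3.67%

3.67%


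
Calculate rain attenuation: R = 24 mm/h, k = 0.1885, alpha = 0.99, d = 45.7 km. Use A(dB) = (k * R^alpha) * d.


gamma = 0.1885 * 24^0.99 = 4.382485 dB/km
A = 4.382485 * 45.7 = 200.28 dB

200.28 dB


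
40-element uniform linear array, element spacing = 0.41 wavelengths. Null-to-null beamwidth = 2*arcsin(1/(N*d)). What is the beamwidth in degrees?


1/(N*d) = 1/(40*0.41) = 0.060976
BW = 2*arcsin(0.060976) = 7.0 degrees

7.0 degrees


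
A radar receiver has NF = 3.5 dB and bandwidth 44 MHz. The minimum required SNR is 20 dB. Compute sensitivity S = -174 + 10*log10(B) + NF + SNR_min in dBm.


10*log10(44000000.0) = 76.43
S = -174 + 76.43 + 3.5 + 20 = -74.1 dBm

-74.1 dBm


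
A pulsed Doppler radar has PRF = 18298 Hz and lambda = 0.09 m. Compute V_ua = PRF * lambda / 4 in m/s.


V_ua = 18298 * 0.09 / 4 = 411.7 m/s

411.7 m/s


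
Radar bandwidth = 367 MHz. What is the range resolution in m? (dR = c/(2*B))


dR = 3e8 / (2 * 367000000.0) = 0.41 m

0.41 m


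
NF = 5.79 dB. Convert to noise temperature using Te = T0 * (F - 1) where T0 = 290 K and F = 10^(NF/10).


NF_lin = 10^(5.79/10) = 3.79315
Te = 290 * (3.79315 - 1) = 810.0 K

810.0 K


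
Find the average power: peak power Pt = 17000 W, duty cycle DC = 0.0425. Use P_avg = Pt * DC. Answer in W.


P_avg = 17000 * 0.0425 = 722.5 W

722.5 W


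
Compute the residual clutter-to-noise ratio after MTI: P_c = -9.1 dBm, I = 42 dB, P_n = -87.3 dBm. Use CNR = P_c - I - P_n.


CNR = -9.1 - 42 - (-87.3) = 36.2 dB

36.2 dB


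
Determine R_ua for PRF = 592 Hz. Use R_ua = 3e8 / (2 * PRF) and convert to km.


R_ua = 3e8 / (2 * 592) = 253378.4 m = 253.4 km

253.4 km


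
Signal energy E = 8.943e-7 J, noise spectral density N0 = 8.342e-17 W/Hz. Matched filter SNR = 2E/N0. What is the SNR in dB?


SNR_lin = 2 * 8.943e-7 / 8.342e-17 = 2.144e10
SNR_dB = 10*log10(2.144e10) = 103.3 dB

103.3 dB


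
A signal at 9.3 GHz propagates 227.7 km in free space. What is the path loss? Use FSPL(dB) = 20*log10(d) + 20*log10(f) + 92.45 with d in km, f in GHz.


20*log10(227.7) = 47.15
20*log10(9.3) = 19.37
FSPL = 159.0 dB

159.0 dB


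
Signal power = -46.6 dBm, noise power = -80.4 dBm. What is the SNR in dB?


SNR = -46.6 - (-80.4) = 33.8 dB

33.8 dB


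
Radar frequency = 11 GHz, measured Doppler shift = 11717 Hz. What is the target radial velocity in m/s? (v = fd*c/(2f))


v = 11717 * 3e8 / (2 * 11000000000.0) = 159.8 m/s

159.8 m/s


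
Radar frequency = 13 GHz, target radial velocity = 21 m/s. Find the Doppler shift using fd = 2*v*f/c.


fd = 2 * 21 * 13000000000.0 / 3e8 = 1820.0 Hz

1820.0 Hz


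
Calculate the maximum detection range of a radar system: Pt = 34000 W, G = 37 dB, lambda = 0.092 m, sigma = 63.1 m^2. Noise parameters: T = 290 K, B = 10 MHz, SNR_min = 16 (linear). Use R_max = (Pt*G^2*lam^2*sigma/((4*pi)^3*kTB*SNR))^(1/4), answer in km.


G_lin = 10^(37/10) = 5011.872336
R^4 = 34000 * 5011.872336^2 * 0.092^2 * 63.1 / ((4*pi)^3 * 1.38e-23 * 290 * 10000000.0 * 16)
R^4 = 3.58969e20 m^4
R_max = (3.58969e20)^(1/4) = 137646.2 m = 137.6 km

137.6 km


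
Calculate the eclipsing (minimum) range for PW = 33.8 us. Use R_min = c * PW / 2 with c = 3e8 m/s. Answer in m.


R_min = 3e8 * 33.8e-6 / 2 = 5070.0 m

5070.0 m


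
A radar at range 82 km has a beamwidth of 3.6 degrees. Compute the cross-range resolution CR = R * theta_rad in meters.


BW_rad = 0.062831853
CR = 82000 * 0.062831853 = 5152.2 m

5152.2 m


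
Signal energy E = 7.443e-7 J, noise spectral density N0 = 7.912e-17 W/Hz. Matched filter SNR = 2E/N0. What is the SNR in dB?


SNR_lin = 2 * 7.443e-7 / 7.912e-17 = 1.881e10
SNR_dB = 10*log10(1.881e10) = 102.7 dB

102.7 dB


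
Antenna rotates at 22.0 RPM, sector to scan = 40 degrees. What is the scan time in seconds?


t = 40 / (22.0 * 360) * 60 = 0.3 s

0.3 s


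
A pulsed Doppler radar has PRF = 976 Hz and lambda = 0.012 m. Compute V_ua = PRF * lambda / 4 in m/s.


V_ua = 976 * 0.012 / 4 = 2.9 m/s

2.9 m/s


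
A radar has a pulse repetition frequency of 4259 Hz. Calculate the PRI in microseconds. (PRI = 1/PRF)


PRI = 1/4259 = 0.0002347969 s = 234.8 us

234.8 us


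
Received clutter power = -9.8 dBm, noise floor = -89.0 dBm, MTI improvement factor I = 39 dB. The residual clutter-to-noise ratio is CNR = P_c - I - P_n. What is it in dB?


CNR = -9.8 - 39 - (-89.0) = 40.2 dB

40.2 dB


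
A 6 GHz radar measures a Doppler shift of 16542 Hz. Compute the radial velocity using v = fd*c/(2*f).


v = 16542 * 3e8 / (2 * 6000000000.0) = 413.6 m/s

413.6 m/s


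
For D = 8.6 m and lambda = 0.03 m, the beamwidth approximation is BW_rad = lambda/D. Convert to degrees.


BW_rad = 0.03 / 8.6 = 0.003488
BW_deg = 0.2 degrees

0.2 degrees


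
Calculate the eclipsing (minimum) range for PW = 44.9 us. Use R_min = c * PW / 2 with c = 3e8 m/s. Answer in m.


R_min = 3e8 * 44.9e-6 / 2 = 6735.0 m

6735.0 m


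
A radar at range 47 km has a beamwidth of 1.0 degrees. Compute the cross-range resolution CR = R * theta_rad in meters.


BW_rad = 0.017453293
CR = 47000 * 0.017453293 = 820.3 m

820.3 m


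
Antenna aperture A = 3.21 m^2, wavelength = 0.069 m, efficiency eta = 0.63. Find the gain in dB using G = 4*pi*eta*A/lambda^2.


G_linear = 4*pi*0.63*3.21/0.069^2 = 5337.74
G_dB = 10*log10(5337.74) = 37.3 dB

37.3 dB


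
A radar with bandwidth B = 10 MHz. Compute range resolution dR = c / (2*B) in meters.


dR = 3e8 / (2 * 10000000.0) = 15.0 m

15.0 m


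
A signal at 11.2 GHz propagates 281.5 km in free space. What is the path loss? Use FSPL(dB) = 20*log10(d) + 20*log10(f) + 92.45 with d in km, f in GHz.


20*log10(281.5) = 48.99
20*log10(11.2) = 20.98
FSPL = 162.4 dB

162.4 dB


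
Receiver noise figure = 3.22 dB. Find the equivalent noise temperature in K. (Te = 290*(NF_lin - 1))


NF_lin = 10^(3.22/10) = 2.09894
Te = 290 * (2.09894 - 1) = 318.7 K

318.7 K
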